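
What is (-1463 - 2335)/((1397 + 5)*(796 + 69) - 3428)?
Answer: -1899/604651 ≈ -0.0031407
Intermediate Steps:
(-1463 - 2335)/((1397 + 5)*(796 + 69) - 3428) = -3798/(1402*865 - 3428) = -3798/(1212730 - 3428) = -3798/1209302 = -3798*1/1209302 = -1899/604651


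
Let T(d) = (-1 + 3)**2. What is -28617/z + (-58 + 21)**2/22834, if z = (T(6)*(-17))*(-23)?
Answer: -325649731/17856188 ≈ -18.237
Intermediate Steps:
T(d) = 4 (T(d) = 2**2 = 4)
z = 1564 (z = (4*(-17))*(-23) = -68*(-23) = 1564)
-28617/z + (-58 + 21)**2/22834 = -28617/1564 + (-58 + 21)**2/22834 = -28617*1/1564 + (-37)**2*(1/22834) = -28617/1564 + 1369*(1/22834) = -28617/1564 + 1369/22834 = -325649731/17856188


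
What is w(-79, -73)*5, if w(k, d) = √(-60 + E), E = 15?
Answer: 15*I*√5 ≈ 33.541*I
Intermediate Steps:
w(k, d) = 3*I*√5 (w(k, d) = √(-60 + 15) = √(-45) = 3*I*√5)
w(-79, -73)*5 = (3*I*√5)*5 = 15*I*√5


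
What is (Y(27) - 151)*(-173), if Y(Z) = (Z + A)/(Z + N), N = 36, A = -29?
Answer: 1646095/63 ≈ 26129.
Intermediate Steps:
Y(Z) = (-29 + Z)/(36 + Z) (Y(Z) = (Z - 29)/(Z + 36) = (-29 + Z)/(36 + Z))
(Y(27) - 151)*(-173) = ((-29 + 27)/(36 + 27) - 151)*(-173) = (-2/63 - 151)*(-173) = -9515/63*(-173) = 1646095/63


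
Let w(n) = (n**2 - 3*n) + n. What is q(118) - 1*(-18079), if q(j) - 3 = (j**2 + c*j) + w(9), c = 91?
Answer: 42807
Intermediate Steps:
w(n) = n**2 - 2*n
q(j) = 66 + j**2 + 91*j (q(j) = 3 + ((j**2 + 91*j) + 9*(-2 + 9)) = 3 + ((j**2 + 91*j) + 9*7) = 3 + ((j**2 + 91*j) + 63) = 3 + (63 + j**2 + 91*j) = 66 + j**2 + 91*j)
q(118) - 1*(-18079) = (66 + 118**2 + 91*118) - 1*(-18079) = (66 + 13924 + 10738) + 18079 = 24728 + 18079 = 42807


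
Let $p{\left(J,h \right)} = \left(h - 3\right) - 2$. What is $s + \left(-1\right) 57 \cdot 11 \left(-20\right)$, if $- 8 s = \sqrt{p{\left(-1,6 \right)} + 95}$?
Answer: $12540 - \frac{\sqrt{6}}{2} \approx 12539.0$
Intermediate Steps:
$p{\left(J,h \right)} = -5 + h$ ($p{\left(J,h \right)} = \left(-3 + h\right) - 2 = -5 + h$)
$s = - \frac{\sqrt{6}}{2}$ ($s = - \frac{\sqrt{\left(-5 + 6\right) + 95}}{8} = - \frac{\sqrt{1 + 95}}{8} = - \frac{\sqrt{96}}{8} = - \frac{4 \sqrt{6}}{8} = - \frac{\sqrt{6}}{2} \approx -1.2247$)
$s + \left(-1\right) 57 \cdot 11 \left(-20\right) = - \frac{\sqrt{6}}{2} + \left(-1\right) 57 \cdot 11 \left(-20\right) = - \frac{\sqrt{6}}{2} - -12540 = - \frac{\sqrt{6}}{2} + 12540 = 12540 - \frac{\sqrt{6}}{2}$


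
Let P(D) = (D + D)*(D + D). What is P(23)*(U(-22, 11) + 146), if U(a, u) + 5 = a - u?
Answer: 228528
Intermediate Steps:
U(a, u) = -5 + a - u (U(a, u) = -5 + (a - u) = -5 + a - u)
P(D) = 4*D² (P(D) = (2*D)*(2*D) = 4*D²)
P(23)*(U(-22, 11) + 146) = (4*23²)*((-5 - 22 - 1*11) + 146) = (4*529)*((-5 - 22 - 11) + 146) = 2116*(-38 + 146) = 2116*108 = 228528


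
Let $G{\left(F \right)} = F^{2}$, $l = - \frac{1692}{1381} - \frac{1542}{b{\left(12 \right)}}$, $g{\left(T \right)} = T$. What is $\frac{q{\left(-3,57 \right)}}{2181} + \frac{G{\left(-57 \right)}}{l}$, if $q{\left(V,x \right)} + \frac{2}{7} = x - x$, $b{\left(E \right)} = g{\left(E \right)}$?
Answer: $- \frac{137002774648}{5470181367} \approx -25.045$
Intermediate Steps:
$b{\left(E \right)} = E$
$q{\left(V,x \right)} = - \frac{2}{7}$ ($q{\left(V,x \right)} = - \frac{2}{7} + \left(x - x\right) = - \frac{2}{7} + 0 = - \frac{2}{7}$)
$l = - \frac{358301}{2762}$ ($l = - \frac{1692}{1381} - \frac{1542}{12} = \left(-1692\right) \frac{1}{1381} - \frac{257}{2} = - \frac{1692}{1381} - \frac{257}{2} = - \frac{358301}{2762} \approx -129.73$)
$\frac{q{\left(-3,57 \right)}}{2181} + \frac{G{\left(-57 \right)}}{l} = - \frac{2}{7 \cdot 2181} + \frac{\left(-57\right)^{2}}{- \frac{358301}{2762}} = \left(- \frac{2}{7}\right) \frac{1}{2181} + 3249 \left(- \frac{2762}{358301}\right) = - \frac{2}{15267} - \frac{8973738}{358301} = - \frac{137002774648}{5470181367}$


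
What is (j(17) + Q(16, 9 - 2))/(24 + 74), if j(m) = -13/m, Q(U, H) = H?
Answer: 53/833 ≈ 0.063625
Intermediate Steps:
(j(17) + Q(16, 9 - 2))/(24 + 74) = (-13/17 + (9 - 2))/(24 + 74) = (-13*1/17 + 7)/98 = (-13/17 + 7)*(1/98) = (106/17)*(1/98) = 53/833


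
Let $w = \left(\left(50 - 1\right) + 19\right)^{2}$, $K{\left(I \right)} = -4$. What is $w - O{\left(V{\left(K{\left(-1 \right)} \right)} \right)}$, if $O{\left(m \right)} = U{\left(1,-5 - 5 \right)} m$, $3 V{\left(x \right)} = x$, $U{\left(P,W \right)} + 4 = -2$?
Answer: $4616$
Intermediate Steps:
$U{\left(P,W \right)} = -6$ ($U{\left(P,W \right)} = -4 - 2 = -6$)
$V{\left(x \right)} = \frac{x}{3}$
$O{\left(m \right)} = - 6 m$
$w = 4624$ ($w = \left(49 + 19\right)^{2} = 68^{2} = 4624$)
$w - O{\left(V{\left(K{\left(-1 \right)} \right)} \right)} = 4624 - - 6 \cdot \frac{1}{3} \left(-4\right) = 4624 - \left(-6\right) \left(- \frac{4}{3}\right) = 4624 - 8 = 4616$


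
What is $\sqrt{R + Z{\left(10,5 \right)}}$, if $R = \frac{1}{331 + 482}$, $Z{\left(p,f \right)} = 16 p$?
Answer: $\frac{\sqrt{105755853}}{813} \approx 12.649$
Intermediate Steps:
$R = \frac{1}{813} \approx 0.00123$
$\sqrt{R + Z{\left(10,5 \right)}} = \sqrt{\frac{1}{813} + 16 \cdot 10} = \sqrt{\frac{1}{813} + 160} = \sqrt{\frac{130081}{813}} = \frac{\sqrt{105755853}}{813}$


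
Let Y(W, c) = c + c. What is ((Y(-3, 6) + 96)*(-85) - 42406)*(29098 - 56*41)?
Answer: -1382607972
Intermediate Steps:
Y(W, c) = 2*c
((Y(-3, 6) + 96)*(-85) - 42406)*(29098 - 56*41) = ((2*6 + 96)*(-85) - 42406)*(29098 - 56*41) = ((12 + 96)*(-85) - 42406)*(29098 - 2296) = (108*(-85) - 42406)*26802 = (-9180 - 42406)*26802 = -51586*26802 = -1382607972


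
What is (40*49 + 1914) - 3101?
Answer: 773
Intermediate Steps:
(40*49 + 1914) - 3101 = (1960 + 1914) - 3101 = 3874 - 3101 = 773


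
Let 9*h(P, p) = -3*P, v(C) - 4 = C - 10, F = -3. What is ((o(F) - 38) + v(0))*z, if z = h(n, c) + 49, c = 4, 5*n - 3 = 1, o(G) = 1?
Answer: -31433/15 ≈ -2095.5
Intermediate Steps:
n = ⅘ (n = ⅗ + (⅕)*1 = ⅗ + ⅕ = ⅘ ≈ 0.80000)
v(C) = -6 + C (v(C) = 4 + (C - 10) = 4 + (-10 + C) = -6 + C)
h(P, p) = -P/3 (h(P, p) = (-3*P)/9 = -P/3)
z = 731/15 (z = -⅓*⅘ + 49 = -4/15 + 49 = 731/15 ≈ 48.733)
((o(F) - 38) + v(0))*z = ((1 - 38) + (-6 + 0))*(731/15) = (-37 - 6)*(731/15) = -43*731/15 = -31433/15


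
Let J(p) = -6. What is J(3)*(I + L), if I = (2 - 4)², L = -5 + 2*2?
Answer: -18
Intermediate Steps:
L = -1 (L = -5 + 4 = -1)
I = 4 (I = (-2)² = 4)
J(3)*(I + L) = -6*(4 - 1) = -6*3 = -18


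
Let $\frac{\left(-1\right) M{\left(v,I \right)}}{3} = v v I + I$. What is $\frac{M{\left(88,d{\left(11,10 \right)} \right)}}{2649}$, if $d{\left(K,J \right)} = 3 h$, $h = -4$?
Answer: $\frac{92940}{883} \approx 105.25$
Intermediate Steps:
$d{\left(K,J \right)} = -12$ ($d{\left(K,J \right)} = 3 \left(-4\right) = -12$)
$M{\left(v,I \right)} = - 3 I - 3 I v^{2}$ ($M{\left(v,I \right)} = - 3 \left(v v I + I\right) = - 3 \left(v^{2} I + I\right) = - 3 \left(I v^{2} + I\right) = - 3 \left(I + I v^{2}\right) = - 3 I - 3 I v^{2}$)
$\frac{M{\left(88,d{\left(11,10 \right)} \right)}}{2649} = \frac{\left(-3\right) \left(-12\right) \left(1 + 88^{2}\right)}{2649} = \left(-3\right) \left(-12\right) \left(1 + 7744\right) \frac{1}{2649} = \left(-3\right) \left(-12\right) 7745 \cdot \frac{1}{2649} = 278820 \cdot \frac{1}{2649} = \frac{92940}{883}$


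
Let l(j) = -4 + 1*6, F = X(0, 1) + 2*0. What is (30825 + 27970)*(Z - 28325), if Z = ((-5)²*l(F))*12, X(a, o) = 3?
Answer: -1630091375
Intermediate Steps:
F = 3 (F = 3 + 2*0 = 3 + 0 = 3)
l(j) = 2 (l(j) = -4 + 6 = 2)
Z = 600 (Z = ((-5)²*2)*12 = (25*2)*12 = 50*12 = 600)
(30825 + 27970)*(Z - 28325) = (30825 + 27970)*(600 - 28325) = 58795*(-27725) = -1630091375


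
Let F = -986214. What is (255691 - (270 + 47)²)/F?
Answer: -25867/164369 ≈ -0.15737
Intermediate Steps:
(255691 - (270 + 47)²)/F = (255691 - (270 + 47)²)/(-986214) = (255691 - 1*317²)*(-1/986214) = (255691 - 1*100489)*(-1/986214) = (255691 - 100489)*(-1/986214) = 155202*(-1/986214) = -25867/164369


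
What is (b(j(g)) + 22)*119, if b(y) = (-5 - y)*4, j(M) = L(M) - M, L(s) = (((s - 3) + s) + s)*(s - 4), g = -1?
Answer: -14518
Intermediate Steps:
L(s) = (-4 + s)*(-3 + 3*s) (L(s) = (((-3 + s) + s) + s)*(-4 + s) = ((-3 + 2*s) + s)*(-4 + s) = (-3 + 3*s)*(-4 + s) = (-4 + s)*(-3 + 3*s))
j(M) = 12 - 16*M + 3*M**2 (j(M) = (12 - 15*M + 3*M**2) - M = 12 - 16*M + 3*M**2)
b(y) = -20 - 4*y
(b(j(g)) + 22)*119 = ((-20 - 4*(12 - 16*(-1) + 3*(-1)**2)) + 22)*119 = ((-20 - 4*(12 + 16 + 3*1)) + 22)*119 = ((-20 - 4*(12 + 16 + 3)) + 22)*119 = ((-20 - 4*31) + 22)*119 = ((-20 - 124) + 22)*119 = (-144 + 22)*119 = -122*119 = -14518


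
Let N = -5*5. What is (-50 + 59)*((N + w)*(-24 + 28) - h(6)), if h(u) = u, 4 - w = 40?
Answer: -2250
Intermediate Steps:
N = -25
w = -36 (w = 4 - 1*40 = 4 - 40 = -36)
(-50 + 59)*((N + w)*(-24 + 28) - h(6)) = (-50 + 59)*((-25 - 36)*(-24 + 28) - 1*6) = 9*(-61*4 - 6) = 9*(-244 - 6) = 9*(-250) = -2250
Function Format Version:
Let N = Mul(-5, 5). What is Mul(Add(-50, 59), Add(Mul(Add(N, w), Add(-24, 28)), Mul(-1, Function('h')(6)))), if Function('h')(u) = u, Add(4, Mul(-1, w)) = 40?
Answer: -2250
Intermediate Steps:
N = -25
w = -36 (w = Add(4, Mul(-1, 40)) = Add(4, -40) = -36)
Mul(Add(-50, 59), Add(Mul(Add(N, w), Add(-24, 28)), Mul(-1, Function('h')(6)))) = Mul(Add(-50, 59), Add(Mul(Add(-25, -36), Add(-24, 28)), Mul(-1, 6))) = Mul(9, Add(Mul(-61, 4), -6)) = Mul(9, Add(-244, -6)) = Mul(9, -250) = -2250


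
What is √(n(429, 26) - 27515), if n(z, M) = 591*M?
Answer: I*√12149 ≈ 110.22*I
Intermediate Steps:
√(n(429, 26) - 27515) = √(591*26 - 27515) = √(15366 - 27515) = √(-12149) = I*√12149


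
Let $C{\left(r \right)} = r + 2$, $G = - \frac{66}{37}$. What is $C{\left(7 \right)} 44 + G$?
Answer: $\frac{14586}{37} \approx 394.22$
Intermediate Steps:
$G = - \frac{66}{37}$ ($G = \left(-66\right) \frac{1}{37} = - \frac{66}{37} \approx -1.7838$)
$C{\left(r \right)} = 2 + r$
$C{\left(7 \right)} 44 + G = \left(2 + 7\right) 44 - \frac{66}{37} = 9 \cdot 44 - \frac{66}{37} = 396 - \frac{66}{37} = \frac{14586}{37}$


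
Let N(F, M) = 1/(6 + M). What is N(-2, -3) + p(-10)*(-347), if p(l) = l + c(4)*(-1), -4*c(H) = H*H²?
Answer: -6245/3 ≈ -2081.7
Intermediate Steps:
c(H) = -H³/4 (c(H) = -H*H²/4 = -H³/4)
p(l) = 16 + l (p(l) = l - ¼*4³*(-1) = l - ¼*64*(-1) = l - 16*(-1) = l + 16 = 16 + l)
N(-2, -3) + p(-10)*(-347) = 1/(6 - 3) + (16 - 10)*(-347) = 1/3 + 6*(-347) = ⅓ - 2082 = -6245/3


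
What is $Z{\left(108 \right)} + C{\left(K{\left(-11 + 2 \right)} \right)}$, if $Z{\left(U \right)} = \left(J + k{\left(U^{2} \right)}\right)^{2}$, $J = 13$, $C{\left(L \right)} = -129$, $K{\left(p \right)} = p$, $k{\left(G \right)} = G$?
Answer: $136352200$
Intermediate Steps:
$Z{\left(U \right)} = \left(13 + U^{2}\right)^{2}$
$Z{\left(108 \right)} + C{\left(K{\left(-11 + 2 \right)} \right)} = \left(13 + 108^{2}\right)^{2} - 129 = \left(13 + 11664\right)^{2} - 129 = 11677^{2} - 129 = 136352329 - 129 = 136352200$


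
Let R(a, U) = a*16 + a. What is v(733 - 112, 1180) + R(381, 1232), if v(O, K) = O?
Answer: 7098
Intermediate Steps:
R(a, U) = 17*a (R(a, U) = 16*a + a = 17*a)
v(733 - 112, 1180) + R(381, 1232) = (733 - 112) + 17*381 = 621 + 6477 = 7098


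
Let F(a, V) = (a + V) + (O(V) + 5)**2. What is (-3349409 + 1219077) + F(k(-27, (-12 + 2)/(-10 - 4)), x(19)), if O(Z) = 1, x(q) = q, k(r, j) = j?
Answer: -14911934/7 ≈ -2.1303e+6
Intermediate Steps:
F(a, V) = 36 + V + a (F(a, V) = (a + V) + (1 + 5)**2 = (V + a) + 6**2 = (V + a) + 36 = 36 + V + a)
(-3349409 + 1219077) + F(k(-27, (-12 + 2)/(-10 - 4)), x(19)) = (-3349409 + 1219077) + (36 + 19 + (-12 + 2)/(-10 - 4)) = -2130332 + (36 + 19 - 10/(-14)) = -2130332 + (36 + 19 - 10*(-1/14)) = -2130332 + (36 + 19 + 5/7) = -2130332 + 390/7 = -14911934/7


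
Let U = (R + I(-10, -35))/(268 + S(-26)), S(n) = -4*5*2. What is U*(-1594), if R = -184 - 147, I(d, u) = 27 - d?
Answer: 39053/19 ≈ 2055.4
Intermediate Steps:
R = -331
S(n) = -40 (S(n) = -20*2 = -40)
U = -49/38 (U = (-331 + (27 - 1*(-10)))/(268 - 40) = (-331 + (27 + 10))/228 = (-331 + 37)*(1/228) = -294*1/228 = -49/38 ≈ -1.2895)
U*(-1594) = -49/38*(-1594) = 39053/19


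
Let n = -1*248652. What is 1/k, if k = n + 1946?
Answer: -1/246706 ≈ -4.0534e-6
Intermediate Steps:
n = -248652
k = -246706 (k = -248652 + 1946 = -246706)
1/k = 1/(-246706) = -1/246706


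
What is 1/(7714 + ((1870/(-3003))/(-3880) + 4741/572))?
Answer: 26481/204493925 ≈ 0.00012950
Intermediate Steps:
1/(7714 + ((1870/(-3003))/(-3880) + 4741/572)) = 1/(7714 + ((1870*(-1/3003))*(-1/3880) + 4741*(1/572))) = 1/(7714 + (-170/273*(-1/3880) + 431/52)) = 1/(7714 + (17/105924 + 431/52)) = 1/(7714 + 219491/26481) = 1/(204493925/26481) = 26481/204493925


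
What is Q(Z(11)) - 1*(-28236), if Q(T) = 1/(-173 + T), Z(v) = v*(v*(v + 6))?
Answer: 53196625/1884 ≈ 28236.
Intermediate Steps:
Z(v) = v**2*(6 + v) (Z(v) = v*(v*(6 + v)) = v**2*(6 + v))
Q(Z(11)) - 1*(-28236) = 1/(-173 + 11**2*(6 + 11)) - 1*(-28236) = 1/(-173 + 121*17) + 28236 = 1/(-173 + 2057) + 28236 = 1/1884 + 28236 = 53196625/1884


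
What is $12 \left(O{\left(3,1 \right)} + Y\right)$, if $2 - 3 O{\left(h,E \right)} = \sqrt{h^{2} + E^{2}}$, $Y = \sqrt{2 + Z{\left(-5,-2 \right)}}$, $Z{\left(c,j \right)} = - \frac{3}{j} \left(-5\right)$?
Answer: $8 - 4 \sqrt{10} + 6 i \sqrt{22} \approx -4.6491 + 28.142 i$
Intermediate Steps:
$Z{\left(c,j \right)} = \frac{15}{j}$
$Y = \frac{i \sqrt{22}}{2}$ ($Y = \sqrt{2 + \frac{15}{-2}} = \sqrt{2 + 15 \left(- \frac{1}{2}\right)} = \sqrt{2 - \frac{15}{2}} = \sqrt{- \frac{11}{2}} = \frac{i \sqrt{22}}{2} \approx 2.3452 i$)
$O{\left(h,E \right)} = \frac{2}{3} - \frac{\sqrt{E^{2} + h^{2}}}{3}$ ($O{\left(h,E \right)} = \frac{2}{3} - \frac{\sqrt{h^{2} + E^{2}}}{3} = \frac{2}{3} - \frac{\sqrt{E^{2} + h^{2}}}{3}$)
$12 \left(O{\left(3,1 \right)} + Y\right) = 12 \left(\left(\frac{2}{3} - \frac{\sqrt{1^{2} + 3^{2}}}{3}\right) + \frac{i \sqrt{22}}{2}\right) = 12 \left(\left(\frac{2}{3} - \frac{\sqrt{1 + 9}}{3}\right) + \frac{i \sqrt{22}}{2}\right) = 12 \left(\left(\frac{2}{3} - \frac{\sqrt{10}}{3}\right) + \frac{i \sqrt{22}}{2}\right) = 12 \left(\frac{2}{3} - \frac{\sqrt{10}}{3} + \frac{i \sqrt{22}}{2}\right) = 8 - 4 \sqrt{10} + 6 i \sqrt{22}$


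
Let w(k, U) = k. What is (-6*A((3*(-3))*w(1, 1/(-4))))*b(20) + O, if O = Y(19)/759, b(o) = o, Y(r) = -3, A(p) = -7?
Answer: 212519/253 ≈ 840.00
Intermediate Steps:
O = -1/253 (O = -3/759 = -3*1/759 = -1/253 ≈ -0.0039526)
(-6*A((3*(-3))*w(1, 1/(-4))))*b(20) + O = -6*(-7)*20 - 1/253 = 42*20 - 1/253 = 840 - 1/253 = 212519/253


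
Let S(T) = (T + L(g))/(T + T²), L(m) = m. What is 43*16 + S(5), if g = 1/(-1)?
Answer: 10322/15 ≈ 688.13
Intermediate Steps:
g = -1
S(T) = (-1 + T)/(T + T²) (S(T) = (T - 1)/(T + T²) = (-1 + T)/(T + T²))
43*16 + S(5) = 43*16 + (-1 + 5)/(5*(1 + 5)) = 688 + (⅕)*4/6 = 688 + (⅕)*(⅙)*4 = 688 + 2/15 = 10322/15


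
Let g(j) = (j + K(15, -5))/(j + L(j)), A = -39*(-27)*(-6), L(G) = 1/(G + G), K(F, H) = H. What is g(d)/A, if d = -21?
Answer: -14/71523 ≈ -0.00019574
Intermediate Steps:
L(G) = 1/(2*G)
A = -6318 (A = 1053*(-6) = -6318)
g(j) = (-5 + j)/(j + 1/(2*j)) (g(j) = (j - 5)/(j + 1/(2*j)) = (-5 + j)/(j + 1/(2*j)))
g(d)/A = (2*(-21)*(-5 - 21)/(1 + 2*(-21)²))/(-6318) = (2*(-21)*(-26)/(1 + 2*441))*(-1/6318) = (2*(-21)*(-26)/(1 + 882))*(-1/6318) = (2*(-21)*(-26)/883)*(-1/6318) = (2*(-21)*(1/883)*(-26))*(-1/6318) = (1092/883)*(-1/6318) = -14/71523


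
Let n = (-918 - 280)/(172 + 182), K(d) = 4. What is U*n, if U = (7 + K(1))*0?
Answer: 0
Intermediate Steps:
n = -599/177 (n = -1198/354 = -1198*1/354 = -599/177 ≈ -3.3842)
U = 0 (U = (7 + 4)*0 = 11*0 = 0)
U*n = 0*(-599/177) = 0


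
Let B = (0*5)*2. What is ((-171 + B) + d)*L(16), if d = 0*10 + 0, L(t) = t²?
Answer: -43776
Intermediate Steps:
B = 0 (B = 0*2 = 0)
d = 0 (d = 0 + 0 = 0)
((-171 + B) + d)*L(16) = ((-171 + 0) + 0)*16² = (-171 + 0)*256 = -171*256 = -43776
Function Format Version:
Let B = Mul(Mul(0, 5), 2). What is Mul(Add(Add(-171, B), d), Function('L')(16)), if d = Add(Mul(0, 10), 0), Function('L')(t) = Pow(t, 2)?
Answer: -43776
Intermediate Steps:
B = 0 (B = Mul(0, 2) = 0)
d = 0 (d = Add(0, 0) = 0)
Mul(Add(Add(-171, B), d), Function('L')(16)) = Mul(Add(Add(-171, 0), 0), Pow(16, 2)) = Mul(Add(-171, 0), 256) = Mul(-171, 256) = -43776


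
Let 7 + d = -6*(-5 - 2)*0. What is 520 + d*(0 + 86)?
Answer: -82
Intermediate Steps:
d = -7 (d = -7 - 6*(-5 - 2)*0 = -7 - (-42)*0 = -7 - 6*0 = -7 + 0 = -7)
520 + d*(0 + 86) = 520 - 7*(0 + 86) = 520 - 7*86 = 520 - 602 = -82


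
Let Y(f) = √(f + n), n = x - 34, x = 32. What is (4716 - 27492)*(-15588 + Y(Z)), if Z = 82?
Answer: 355032288 - 91104*√5 ≈ 3.5483e+8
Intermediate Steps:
n = -2 (n = 32 - 34 = -2)
Y(f) = √(-2 + f) (Y(f) = √(f - 2) = √(-2 + f))
(4716 - 27492)*(-15588 + Y(Z)) = (4716 - 27492)*(-15588 + √(-2 + 82)) = -22776*(-15588 + √80) = -22776*(-15588 + 4*√5) = 355032288 - 91104*√5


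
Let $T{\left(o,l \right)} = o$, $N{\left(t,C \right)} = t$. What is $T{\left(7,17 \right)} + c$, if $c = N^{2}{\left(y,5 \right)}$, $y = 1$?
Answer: $8$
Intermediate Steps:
$c = 1$ ($c = 1^{2} = 1$)
$T{\left(7,17 \right)} + c = 7 + 1 = 8$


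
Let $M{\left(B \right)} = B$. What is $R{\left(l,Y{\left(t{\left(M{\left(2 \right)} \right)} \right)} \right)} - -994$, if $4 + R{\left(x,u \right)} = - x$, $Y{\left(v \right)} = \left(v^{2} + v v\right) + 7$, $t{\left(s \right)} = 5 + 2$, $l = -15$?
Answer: $1005$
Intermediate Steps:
$t{\left(s \right)} = 7$
$Y{\left(v \right)} = 7 + 2 v^{2}$ ($Y{\left(v \right)} = \left(v^{2} + v^{2}\right) + 7 = 2 v^{2} + 7 = 7 + 2 v^{2}$)
$R{\left(x,u \right)} = -4 - x$
$R{\left(l,Y{\left(t{\left(M{\left(2 \right)} \right)} \right)} \right)} - -994 = \left(-4 - -15\right) - -994 = \left(-4 + 15\right) + 994 = 11 + 994 = 1005$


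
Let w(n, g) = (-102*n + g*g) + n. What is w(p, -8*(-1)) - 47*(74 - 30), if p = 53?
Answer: -7357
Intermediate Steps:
w(n, g) = g**2 - 101*n (w(n, g) = (-102*n + g**2) + n = (g**2 - 102*n) + n = g**2 - 101*n)
w(p, -8*(-1)) - 47*(74 - 30) = ((-8*(-1))**2 - 101*53) - 47*(74 - 30) = (8**2 - 5353) - 47*44 = (64 - 5353) - 1*2068 = -5289 - 2068 = -7357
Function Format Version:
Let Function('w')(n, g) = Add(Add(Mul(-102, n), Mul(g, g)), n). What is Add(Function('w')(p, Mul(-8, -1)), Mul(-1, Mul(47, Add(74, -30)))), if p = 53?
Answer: -7357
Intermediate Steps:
Function('w')(n, g) = Add(Pow(g, 2), Mul(-101, n)) (Function('w')(n, g) = Add(Add(Mul(-102, n), Pow(g, 2)), n) = Add(Add(Pow(g, 2), Mul(-102, n)), n) = Add(Pow(g, 2), Mul(-101, n)))
Add(Function('w')(p, Mul(-8, -1)), Mul(-1, Mul(47, Add(74, -30)))) = Add(Add(Pow(Mul(-8, -1), 2), Mul(-101, 53)), Mul(-1, Mul(47, Add(74, -30)))) = Add(Add(Pow(8, 2), -5353), Mul(-1, Mul(47, 44))) = Add(Add(64, -5353), Mul(-1, 2068)) = Add(-5289, -2068) = -7357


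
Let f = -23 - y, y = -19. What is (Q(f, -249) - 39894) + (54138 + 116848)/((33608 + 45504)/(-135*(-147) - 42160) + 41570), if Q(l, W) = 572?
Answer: -18234759690223/463777719 ≈ -39318.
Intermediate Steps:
f = -4 (f = -23 - 1*(-19) = -23 + 19 = -4)
(Q(f, -249) - 39894) + (54138 + 116848)/((33608 + 45504)/(-135*(-147) - 42160) + 41570) = (572 - 39894) + (54138 + 116848)/((33608 + 45504)/(-135*(-147) - 42160) + 41570) = -39322 + 170986/(79112/(19845 - 42160) + 41570) = -39322 + 170986/(79112/(-22315) + 41570) = -39322 + 170986/(79112*(-1/22315) + 41570) = -39322 + 170986/(-79112/22315 + 41570) = -39322 + 170986/(927555438/22315) = -39322 + 170986*(22315/927555438) = -39322 + 1907776295/463777719 = -18234759690223/463777719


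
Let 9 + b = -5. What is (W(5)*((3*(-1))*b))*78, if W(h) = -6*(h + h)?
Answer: -196560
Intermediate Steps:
b = -14 (b = -9 - 5 = -14)
W(h) = -12*h
(W(5)*((3*(-1))*b))*78 = ((-12*5)*((3*(-1))*(-14)))*78 = -(-180)*(-14)*78 = -60*42*78 = -2520*78 = -196560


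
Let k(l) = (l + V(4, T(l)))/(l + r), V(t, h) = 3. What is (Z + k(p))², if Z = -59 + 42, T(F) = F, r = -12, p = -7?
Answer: 101761/361 ≈ 281.89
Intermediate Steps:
Z = -17
k(l) = (3 + l)/(-12 + l) (k(l) = (l + 3)/(l - 12) = (3 + l)/(-12 + l))
(Z + k(p))² = (-17 + (3 - 7)/(-12 - 7))² = (-17 - 4/(-19))² = (-17 - 1/19*(-4))² = (-17 + 4/19)² = (-319/19)² = 101761/361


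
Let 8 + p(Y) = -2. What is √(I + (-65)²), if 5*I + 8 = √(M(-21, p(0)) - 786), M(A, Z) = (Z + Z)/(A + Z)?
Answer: √(101467185 + 155*I*√754726)/155 ≈ 64.988 + 0.043122*I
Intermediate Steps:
p(Y) = -10 (p(Y) = -8 - 2 = -10)
M(A, Z) = 2*Z/(A + Z) (M(A, Z) = (2*Z)/(A + Z) = 2*Z/(A + Z))
I = -8/5 + I*√754726/155 (I = -8/5 + √(2*(-10)/(-21 - 10) - 786)/5 = -8/5 + √(2*(-10)/(-31) - 786)/5 = -8/5 + √(2*(-10)*(-1/31) - 786)/5 = -8/5 + √(20/31 - 786)/5 = -8/5 + √(-24346/31)/5 = -8/5 + (I*√754726/31)/5 = -8/5 + I*√754726/155 ≈ -1.6 + 5.6048*I)
√(I + (-65)²) = √((-8/5 + I*√754726/155) + (-65)²) = √((-8/5 + I*√754726/155) + 4225) = √(21117/5 + I*√754726/155)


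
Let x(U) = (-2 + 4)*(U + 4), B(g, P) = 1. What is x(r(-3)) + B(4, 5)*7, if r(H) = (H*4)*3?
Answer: -57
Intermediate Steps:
r(H) = 12*H (r(H) = (4*H)*3 = 12*H)
x(U) = 8 + 2*U (x(U) = 2*(4 + U) = 8 + 2*U)
x(r(-3)) + B(4, 5)*7 = (8 + 2*(12*(-3))) + 1*7 = (8 + 2*(-36)) + 7 = (8 - 72) + 7 = -64 + 7 = -57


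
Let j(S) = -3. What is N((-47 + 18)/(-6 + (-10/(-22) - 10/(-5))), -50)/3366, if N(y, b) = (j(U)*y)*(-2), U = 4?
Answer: 29/1989 ≈ 0.014580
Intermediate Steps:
N(y, b) = 6*y (N(y, b) = -3*y*(-2) = 6*y)
N((-47 + 18)/(-6 + (-10/(-22) - 10/(-5))), -50)/3366 = (6*((-47 + 18)/(-6 + (-10/(-22) - 10/(-5)))))/3366 = (6*(-29/(-6 + (-10*(-1/22) - 10*(-1/5)))))*(1/3366) = (6*(-29/(-6 + (5/11 + 2))))*(1/3366) = (6*(-29/(-6 + 27/11)))*(1/3366) = (6*(-29/(-39/11)))*(1/3366) = (6*(-29*(-11/39)))*(1/3366) = (6*(319/39))*(1/3366) = (638/13)*(1/3366) = 29/1989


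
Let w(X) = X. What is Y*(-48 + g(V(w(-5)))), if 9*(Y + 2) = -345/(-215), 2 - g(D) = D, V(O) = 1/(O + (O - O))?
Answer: 10763/129 ≈ 83.434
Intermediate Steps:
V(O) = 1/O (V(O) = 1/(O + 0) = 1/O)
g(D) = 2 - D
Y = -235/129 (Y = -2 + (-345/(-215))/9 = -2 + (-345*(-1/215))/9 = -2 + (⅑)*(69/43) = -2 + 23/129 = -235/129 ≈ -1.8217)
Y*(-48 + g(V(w(-5)))) = -235*(-48 + (2 - 1/(-5)))/129 = -235*(-48 + (2 - 1*(-⅕)))/129 = -235*(-48 + (2 + ⅕))/129 = -235*(-48 + 11/5)/129 = -235/129*(-229/5) = 10763/129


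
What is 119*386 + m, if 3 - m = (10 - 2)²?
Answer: 45873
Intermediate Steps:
m = -61 (m = 3 - (10 - 2)² = 3 - 1*8² = 3 - 1*64 = 3 - 64 = -61)
119*386 + m = 119*386 - 61 = 45934 - 61 = 45873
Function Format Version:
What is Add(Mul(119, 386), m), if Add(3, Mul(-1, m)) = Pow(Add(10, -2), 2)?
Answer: 45873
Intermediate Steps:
m = -61 (m = Add(3, Mul(-1, Pow(Add(10, -2), 2))) = Add(3, Mul(-1, Pow(8, 2))) = Add(3, Mul(-1, 64)) = Add(3, -64) = -61)
Add(Mul(119, 386), m) = Add(Mul(119, 386), -61) = Add(45934, -61) = 45873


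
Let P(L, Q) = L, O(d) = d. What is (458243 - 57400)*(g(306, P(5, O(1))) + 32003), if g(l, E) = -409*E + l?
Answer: 12131112552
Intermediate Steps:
g(l, E) = l - 409*E
(458243 - 57400)*(g(306, P(5, O(1))) + 32003) = (458243 - 57400)*((306 - 409*5) + 32003) = 400843*((306 - 2045) + 32003) = 400843*(-1739 + 32003) = 400843*30264 = 12131112552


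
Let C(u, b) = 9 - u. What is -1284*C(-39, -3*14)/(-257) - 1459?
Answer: -313331/257 ≈ -1219.2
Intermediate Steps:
-1284*C(-39, -3*14)/(-257) - 1459 = -1284*(9 - 1*(-39))/(-257) - 1459 = -1284*(9 + 39)*(-1)/257 - 1459 = -61632*(-1)/257 - 1459 = -1284*(-48/257) - 1459 = 61632/257 - 1459 = -313331/257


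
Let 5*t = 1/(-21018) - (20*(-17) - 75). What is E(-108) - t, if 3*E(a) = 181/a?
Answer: -474183541/5674860 ≈ -83.559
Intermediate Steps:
E(a) = 181/(3*a) (E(a) = (181/a)/3 = 181/(3*a))
t = 8722469/105090 (t = (1/(-21018) - (20*(-17) - 75))/5 = (-1/21018 - (-340 - 75))/5 = (-1/21018 - 1*(-415))/5 = (-1/21018 + 415)/5 = (1/5)*(8722469/21018) = 8722469/105090 ≈ 83.000)
E(-108) - t = (181/3)/(-108) - 1*8722469/105090 = (181/3)*(-1/108) - 8722469/105090 = -181/324 - 8722469/105090 = -474183541/5674860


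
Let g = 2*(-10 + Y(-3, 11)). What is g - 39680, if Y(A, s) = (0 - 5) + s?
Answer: -39688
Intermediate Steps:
Y(A, s) = -5 + s
g = -8 (g = 2*(-10 + (-5 + 11)) = 2*(-10 + 6) = 2*(-4) = -8)
g - 39680 = -8 - 39680 = -39688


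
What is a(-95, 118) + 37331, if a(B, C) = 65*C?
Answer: 45001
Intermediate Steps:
a(-95, 118) + 37331 = 65*118 + 37331 = 7670 + 37331 = 45001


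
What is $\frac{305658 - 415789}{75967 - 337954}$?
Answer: $\frac{110131}{261987} \approx 0.42037$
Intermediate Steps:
$\frac{305658 - 415789}{75967 - 337954} = - \frac{110131}{-261987} = \left(-110131\right) \left(- \frac{1}{261987}\right) = \frac{110131}{261987}$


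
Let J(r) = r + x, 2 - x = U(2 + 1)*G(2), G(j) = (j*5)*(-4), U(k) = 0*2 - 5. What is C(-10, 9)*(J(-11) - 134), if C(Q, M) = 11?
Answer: -3773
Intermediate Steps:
U(k) = -5 (U(k) = 0 - 5 = -5)
G(j) = -20*j (G(j) = (5*j)*(-4) = -20*j)
x = -198 (x = 2 - (-5)*(-20*2) = 2 - (-5)*(-40) = 2 - 1*200 = 2 - 200 = -198)
J(r) = -198 + r (J(r) = r - 198 = -198 + r)
C(-10, 9)*(J(-11) - 134) = 11*((-198 - 11) - 134) = 11*(-209 - 134) = 11*(-343) = -3773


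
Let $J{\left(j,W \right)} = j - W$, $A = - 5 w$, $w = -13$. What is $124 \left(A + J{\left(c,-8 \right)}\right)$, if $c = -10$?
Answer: $7812$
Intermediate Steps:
$A = 65$ ($A = \left(-5\right) \left(-13\right) = 65$)
$124 \left(A + J{\left(c,-8 \right)}\right) = 124 \left(65 - 2\right) = 124 \cdot 63 = 7812$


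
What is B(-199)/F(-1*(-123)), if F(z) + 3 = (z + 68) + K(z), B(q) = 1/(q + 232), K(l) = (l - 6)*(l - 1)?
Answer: 1/477246 ≈ 2.0954e-6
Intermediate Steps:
K(l) = (-1 + l)*(-6 + l) (K(l) = (-6 + l)*(-1 + l) = (-1 + l)*(-6 + l))
B(q) = 1/(232 + q)
F(z) = 71 + z**2 - 6*z (F(z) = -3 + ((z + 68) + (6 + z**2 - 7*z)) = -3 + ((68 + z) + (6 + z**2 - 7*z)) = -3 + (74 + z**2 - 6*z) = 71 + z**2 - 6*z)
B(-199)/F(-1*(-123)) = 1/((232 - 199)*(71 + (-1*(-123))**2 - (-6)*(-123))) = 1/(33*(71 + 123**2 - 6*123)) = 1/(33*(71 + 15129 - 738)) = (1/33)/14462 = (1/33)*(1/14462) = 1/477246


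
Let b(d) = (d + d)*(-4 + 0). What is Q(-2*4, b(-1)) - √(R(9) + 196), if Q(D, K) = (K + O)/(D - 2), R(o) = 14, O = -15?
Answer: 7/10 - √210 ≈ -13.791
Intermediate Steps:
b(d) = -8*d (b(d) = (2*d)*(-4) = -8*d)
Q(D, K) = (-15 + K)/(-2 + D) (Q(D, K) = (K - 15)/(D - 2) = (-15 + K)/(-2 + D))
Q(-2*4, b(-1)) - √(R(9) + 196) = (-15 - 8*(-1))/(-2 - 2*4) - √(14 + 196) = (-15 + 8)/(-2 - 8) - √210 = -7/(-10) - √210 = -⅒*(-7) - √210 = 7/10 - √210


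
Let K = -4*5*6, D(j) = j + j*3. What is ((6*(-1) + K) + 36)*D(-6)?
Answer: 2160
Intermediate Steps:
D(j) = 4*j (D(j) = j + 3*j = 4*j)
K = -120 (K = -20*6 = -120)
((6*(-1) + K) + 36)*D(-6) = ((6*(-1) - 120) + 36)*(4*(-6)) = ((-6 - 120) + 36)*(-24) = (-126 + 36)*(-24) = -90*(-24) = 2160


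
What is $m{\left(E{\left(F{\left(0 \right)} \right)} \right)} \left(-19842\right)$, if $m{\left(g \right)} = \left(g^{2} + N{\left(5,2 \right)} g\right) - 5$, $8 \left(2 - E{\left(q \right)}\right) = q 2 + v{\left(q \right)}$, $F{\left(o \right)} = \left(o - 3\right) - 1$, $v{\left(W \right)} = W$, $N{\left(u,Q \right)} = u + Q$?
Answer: $- \frac{1259967}{2} \approx -6.2998 \cdot 10^{5}$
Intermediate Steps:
$N{\left(u,Q \right)} = Q + u$
$F{\left(o \right)} = -4 + o$ ($F{\left(o \right)} = \left(-3 + o\right) - 1 = -4 + o$)
$E{\left(q \right)} = 2 - \frac{3 q}{8}$ ($E{\left(q \right)} = 2 - \frac{q 2 + q}{8} = 2 - \frac{2 q + q}{8} = 2 - \frac{3 q}{8}$)
$m{\left(g \right)} = -5 + g^{2} + 7 g$ ($m{\left(g \right)} = \left(g^{2} + \left(2 + 5\right) g\right) - 5 = \left(g^{2} + 7 g\right) - 5 = -5 + g^{2} + 7 g$)
$m{\left(E{\left(F{\left(0 \right)} \right)} \right)} \left(-19842\right) = \left(-5 + \left(2 - \frac{3 \left(-4 + 0\right)}{8}\right)^{2} + 7 \left(2 - \frac{3 \left(-4 + 0\right)}{8}\right)\right) \left(-19842\right) = \left(-5 + \left(2 - - \frac{3}{2}\right)^{2} + 7 \left(2 - - \frac{3}{2}\right)\right) \left(-19842\right) = \left(-5 + \left(2 + \frac{3}{2}\right)^{2} + 7 \left(2 + \frac{3}{2}\right)\right) \left(-19842\right) = \left(-5 + \left(\frac{7}{2}\right)^{2} + 7 \cdot \frac{7}{2}\right) \left(-19842\right) = \left(-5 + \frac{49}{4} + \frac{49}{2}\right) \left(-19842\right) = \frac{127}{4} \left(-19842\right) = - \frac{1259967}{2}$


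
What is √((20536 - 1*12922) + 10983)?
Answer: √18597 ≈ 136.37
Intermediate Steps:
√((20536 - 1*12922) + 10983) = √((20536 - 12922) + 10983) = √(7614 + 10983) = √18597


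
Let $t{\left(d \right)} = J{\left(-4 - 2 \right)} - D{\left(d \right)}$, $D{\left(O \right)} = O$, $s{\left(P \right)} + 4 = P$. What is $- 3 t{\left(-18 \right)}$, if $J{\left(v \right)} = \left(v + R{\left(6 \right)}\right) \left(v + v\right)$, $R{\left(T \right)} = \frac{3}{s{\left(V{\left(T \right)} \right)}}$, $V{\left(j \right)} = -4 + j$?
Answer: $-324$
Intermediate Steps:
$s{\left(P \right)} = -4 + P$
$R{\left(T \right)} = \frac{3}{-8 + T}$ ($R{\left(T \right)} = \frac{3}{-4 + \left(-4 + T\right)} = \frac{3}{-8 + T}$)
$J{\left(v \right)} = 2 v \left(- \frac{3}{2} + v\right)$ ($J{\left(v \right)} = \left(v + \frac{3}{-8 + 6}\right) \left(v + v\right) = \left(v + \frac{3}{-2}\right) 2 v = \left(v + 3 \left(- \frac{1}{2}\right)\right) 2 v = \left(v - \frac{3}{2}\right) 2 v = \left(- \frac{3}{2} + v\right) 2 v = 2 v \left(- \frac{3}{2} + v\right)$)
$t{\left(d \right)} = 90 - d$ ($t{\left(d \right)} = \left(-4 - 2\right) \left(-3 + 2 \left(-4 - 2\right)\right) - d = - 6 \left(-3 + 2 \left(-6\right)\right) - d = - 6 \left(-3 - 12\right) - d = \left(-6\right) \left(-15\right) - d = 90 - d$)
$- 3 t{\left(-18 \right)} = - 3 \left(90 - -18\right) = - 3 \left(90 + 18\right) = \left(-3\right) 108 = -324$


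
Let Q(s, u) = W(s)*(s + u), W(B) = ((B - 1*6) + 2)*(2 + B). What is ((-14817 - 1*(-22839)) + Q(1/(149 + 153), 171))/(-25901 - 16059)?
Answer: -183243297271/1155729791680 ≈ -0.15855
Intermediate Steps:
W(B) = (-4 + B)*(2 + B) (W(B) = ((B - 6) + 2)*(2 + B) = ((-6 + B) + 2)*(2 + B) = (-4 + B)*(2 + B))
Q(s, u) = (s + u)*(-8 + s**2 - 2*s) (Q(s, u) = (-8 + s**2 - 2*s)*(s + u) = (s + u)*(-8 + s**2 - 2*s))
((-14817 - 1*(-22839)) + Q(1/(149 + 153), 171))/(-25901 - 16059) = ((-14817 - 1*(-22839)) - (1/(149 + 153) + 171)*(8 - (1/(149 + 153))**2 + 2/(149 + 153)))/(-25901 - 16059) = ((-14817 + 22839) - (1/302 + 171)*(8 - (1/302)**2 + 2/302))/(-41960) = (8022 - (1/302 + 171)*(8 - (1/302)**2 + 2*(1/302)))*(-1/41960) = (8022 - 1*51643/302*(8 - 1*1/91204 + 1/151))*(-1/41960) = (8022 - 1*51643/302*(8 - 1/91204 + 1/151))*(-1/41960) = (8022 - 1*51643/302*730235/91204)*(-1/41960) = (8022 - 37711526105/27543608)*(-1/41960) = (183243297271/27543608)*(-1/41960) = -183243297271/1155729791680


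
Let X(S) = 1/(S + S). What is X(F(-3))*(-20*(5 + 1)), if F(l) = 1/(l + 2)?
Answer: 60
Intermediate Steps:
F(l) = 1/(2 + l)
X(S) = 1/(2*S)
X(F(-3))*(-20*(5 + 1)) = (1/(2*(1/(2 - 3))))*(-20*(5 + 1)) = (1/(2*(1/(-1))))*(-20*6) = ((½)/(-1))*(-4*30) = ((½)*(-1))*(-120) = -½*(-120) = 60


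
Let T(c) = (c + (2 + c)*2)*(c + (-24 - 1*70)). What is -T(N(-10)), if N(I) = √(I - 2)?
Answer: 412 + 556*I*√3 ≈ 412.0 + 963.02*I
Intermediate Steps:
N(I) = √(-2 + I)
T(c) = (-94 + c)*(4 + 3*c) (T(c) = (c + (4 + 2*c))*(c + (-24 - 70)) = (4 + 3*c)*(c - 94) = (4 + 3*c)*(-94 + c) = (-94 + c)*(4 + 3*c))
-T(N(-10)) = -(-376 - 278*√(-2 - 10) + 3*(√(-2 - 10))²) = -(-376 - 556*I*√3 + 3*(√(-12))²) = -(-376 - 556*I*√3 + 3*(2*I*√3)²) = -(-376 - 556*I*√3 + 3*(-12)) = -(-376 - 556*I*√3 - 36) = -(-412 - 556*I*√3) = 412 + 556*I*√3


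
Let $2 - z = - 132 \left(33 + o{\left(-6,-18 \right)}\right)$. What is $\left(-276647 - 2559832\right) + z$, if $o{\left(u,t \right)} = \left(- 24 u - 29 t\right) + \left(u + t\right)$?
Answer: $-2747377$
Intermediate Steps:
$o{\left(u,t \right)} = - 28 t - 23 u$ ($o{\left(u,t \right)} = \left(- 29 t - 24 u\right) + \left(t + u\right) = - 28 t - 23 u$)
$z = 89102$ ($z = 2 - - 132 \left(33 - -642\right) = 2 - - 132 \left(33 + \left(504 + 138\right)\right) = 2 - - 132 \left(33 + 642\right) = 2 - \left(-132\right) 675 = 2 - -89100 = 2 + 89100 = 89102$)
$\left(-276647 - 2559832\right) + z = \left(-276647 - 2559832\right) + 89102 = -2836479 + 89102 = -2747377$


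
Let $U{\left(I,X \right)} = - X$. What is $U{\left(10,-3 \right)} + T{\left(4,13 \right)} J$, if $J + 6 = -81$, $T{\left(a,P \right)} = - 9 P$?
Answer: $10182$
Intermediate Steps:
$J = -87$ ($J = -6 - 81 = -87$)
$U{\left(10,-3 \right)} + T{\left(4,13 \right)} J = \left(-1\right) \left(-3\right) + \left(-9\right) 13 \left(-87\right) = 3 - -10179 = 3 + 10179 = 10182$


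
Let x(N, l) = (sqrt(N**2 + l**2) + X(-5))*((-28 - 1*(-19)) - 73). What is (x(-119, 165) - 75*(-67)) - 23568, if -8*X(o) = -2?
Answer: -37127/2 - 82*sqrt(41386) ≈ -35245.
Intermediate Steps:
X(o) = 1/4 (X(o) = -1/8*(-2) = 1/4)
x(N, l) = -41/2 - 82*sqrt(N**2 + l**2) (x(N, l) = (sqrt(N**2 + l**2) + 1/4)*((-28 - 1*(-19)) - 73) = (1/4 + sqrt(N**2 + l**2))*((-28 + 19) - 73) = (1/4 + sqrt(N**2 + l**2))*(-9 - 73) = (1/4 + sqrt(N**2 + l**2))*(-82) = -41/2 - 82*sqrt(N**2 + l**2))
(x(-119, 165) - 75*(-67)) - 23568 = ((-41/2 - 82*sqrt((-119)**2 + 165**2)) - 75*(-67)) - 23568 = ((-41/2 - 82*sqrt(14161 + 27225)) + 5025) - 23568 = ((-41/2 - 82*sqrt(41386)) + 5025) - 23568 = (10009/2 - 82*sqrt(41386)) - 23568 = -37127/2 - 82*sqrt(41386)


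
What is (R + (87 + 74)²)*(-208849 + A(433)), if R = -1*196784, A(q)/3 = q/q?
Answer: 35684054098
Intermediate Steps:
A(q) = 3 (A(q) = 3*(q/q) = 3*1 = 3)
R = -196784
(R + (87 + 74)²)*(-208849 + A(433)) = (-196784 + (87 + 74)²)*(-208849 + 3) = (-196784 + 161²)*(-208846) = (-196784 + 25921)*(-208846) = -170863*(-208846) = 35684054098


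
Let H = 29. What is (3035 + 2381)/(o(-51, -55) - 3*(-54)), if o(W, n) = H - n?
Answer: 2708/123 ≈ 22.016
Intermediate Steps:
o(W, n) = 29 - n
(3035 + 2381)/(o(-51, -55) - 3*(-54)) = (3035 + 2381)/((29 - 1*(-55)) - 3*(-54)) = 5416/((29 + 55) + 162) = 5416/(84 + 162) = 5416/246 = 5416*(1/246) = 2708/123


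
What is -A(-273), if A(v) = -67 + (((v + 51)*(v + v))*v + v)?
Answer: 33091216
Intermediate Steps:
A(v) = -67 + v + 2*v²*(51 + v) (A(v) = -67 + (((51 + v)*(2*v))*v + v) = -67 + ((2*v*(51 + v))*v + v) = -67 + (2*v²*(51 + v) + v) = -67 + (v + 2*v²*(51 + v)) = -67 + v + 2*v²*(51 + v))
-A(-273) = -(-67 - 273 + 2*(-273)³ + 102*(-273)²) = -(-67 - 273 + 2*(-20346417) + 102*74529) = -(-67 - 273 - 40692834 + 7601958) = -1*(-33091216) = 33091216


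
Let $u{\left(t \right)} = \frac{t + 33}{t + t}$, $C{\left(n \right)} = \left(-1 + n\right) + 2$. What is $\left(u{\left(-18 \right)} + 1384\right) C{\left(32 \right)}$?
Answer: $\frac{182633}{4} \approx 45658.0$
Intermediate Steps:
$C{\left(n \right)} = 1 + n$
$u{\left(t \right)} = \frac{33 + t}{2 t}$
$\left(u{\left(-18 \right)} + 1384\right) C{\left(32 \right)} = \left(\frac{33 - 18}{2 \left(-18\right)} + 1384\right) \left(1 + 32\right) = \left(\frac{1}{2} \left(- \frac{1}{18}\right) 15 + 1384\right) 33 = \left(- \frac{5}{12} + 1384\right) 33 = \frac{16603}{12} \cdot 33 = \frac{182633}{4}$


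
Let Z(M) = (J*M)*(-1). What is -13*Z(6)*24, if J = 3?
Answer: 5616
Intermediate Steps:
Z(M) = -3*M (Z(M) = (3*M)*(-1) = -3*M)
-13*Z(6)*24 = -(-39)*6*24 = -13*(-18)*24 = 234*24 = 5616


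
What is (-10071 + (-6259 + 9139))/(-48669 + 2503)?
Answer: 7191/46166 ≈ 0.15576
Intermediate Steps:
(-10071 + (-6259 + 9139))/(-48669 + 2503) = (-10071 + 2880)/(-46166) = -7191*(-1/46166) = 7191/46166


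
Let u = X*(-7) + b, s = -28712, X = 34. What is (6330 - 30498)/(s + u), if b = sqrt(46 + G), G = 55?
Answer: 699663600/838102399 + 24168*sqrt(101)/838102399 ≈ 0.83511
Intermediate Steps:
b = sqrt(101) (b = sqrt(46 + 55) = sqrt(101) ≈ 10.050)
u = -238 + sqrt(101) (u = 34*(-7) + sqrt(101) = -238 + sqrt(101) ≈ -227.95)
(6330 - 30498)/(s + u) = (6330 - 30498)/(-28712 + (-238 + sqrt(101))) = -24168/(-28950 + sqrt(101))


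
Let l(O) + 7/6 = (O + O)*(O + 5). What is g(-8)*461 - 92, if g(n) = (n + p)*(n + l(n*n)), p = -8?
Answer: -195231932/3 ≈ -6.5077e+7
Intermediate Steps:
l(O) = -7/6 + 2*O*(5 + O) (l(O) = -7/6 + (O + O)*(O + 5) = -7/6 + (2*O)*(5 + O) = -7/6 + 2*O*(5 + O))
g(n) = (-8 + n)*(-7/6 + n + 2*n⁴ + 10*n²) (g(n) = (n - 8)*(n + (-7/6 + 2*(n*n)² + 10*(n*n))) = (-8 + n)*(n + (-7/6 + 2*(n²)² + 10*n²)) = (-8 + n)*(n + (-7/6 + 2*n⁴ + 10*n²)) = (-8 + n)*(-7/6 + n + 2*n⁴ + 10*n²))
g(-8)*461 - 92 = (28/3 - 79*(-8)² - 16*(-8)⁴ + 2*(-8)⁵ + 10*(-8)³ - 55/6*(-8))*461 - 92 = (28/3 - 79*64 - 16*4096 + 2*(-32768) + 10*(-512) + 220/3)*461 - 92 = (28/3 - 5056 - 65536 - 65536 - 5120 + 220/3)*461 - 92 = -423496/3*461 - 92 = -195231656/3 - 92 = -195231932/3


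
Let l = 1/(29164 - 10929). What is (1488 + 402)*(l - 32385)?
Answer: -31889185596/521 ≈ -6.1208e+7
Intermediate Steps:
l = 1/18235 ≈ 5.4840e-5
(1488 + 402)*(l - 32385) = (1488 + 402)*(1/18235 - 32385) = 1890*(-590540474/18235) = -31889185596/521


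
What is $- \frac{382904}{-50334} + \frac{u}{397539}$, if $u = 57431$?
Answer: $\frac{25851667535}{3334954671} \approx 7.7517$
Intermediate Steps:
$- \frac{382904}{-50334} + \frac{u}{397539} = - \frac{382904}{-50334} + \frac{57431}{397539} = \left(-382904\right) \left(- \frac{1}{50334}\right) + 57431 \cdot \frac{1}{397539} = \frac{191452}{25167} + \frac{57431}{397539} = \frac{25851667535}{3334954671}$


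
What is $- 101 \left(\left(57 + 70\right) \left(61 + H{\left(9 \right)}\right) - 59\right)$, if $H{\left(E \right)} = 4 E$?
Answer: $-1238260$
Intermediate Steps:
$- 101 \left(\left(57 + 70\right) \left(61 + H{\left(9 \right)}\right) - 59\right) = - 101 \left(\left(57 + 70\right) \left(61 + 4 \cdot 9\right) - 59\right) = - 101 \left(127 \left(61 + 36\right) - 59\right) = - 101 \left(127 \cdot 97 - 59\right) = - 101 \left(12319 - 59\right) = \left(-101\right) 12260 = -1238260$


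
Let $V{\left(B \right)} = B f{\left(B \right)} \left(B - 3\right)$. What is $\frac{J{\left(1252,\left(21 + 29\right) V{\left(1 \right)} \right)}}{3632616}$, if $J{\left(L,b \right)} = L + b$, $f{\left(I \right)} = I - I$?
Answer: $\frac{313}{908154} \approx 0.00034466$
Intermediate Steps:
$f{\left(I \right)} = 0$
$V{\left(B \right)} = 0$ ($V{\left(B \right)} = B 0 \left(B - 3\right) = 0 \left(-3 + B\right) = 0$)
$\frac{J{\left(1252,\left(21 + 29\right) V{\left(1 \right)} \right)}}{3632616} = \frac{1252 + \left(21 + 29\right) 0}{3632616} = \left(1252 + 50 \cdot 0\right) \frac{1}{3632616} = \left(1252 + 0\right) \frac{1}{3632616} = 1252 \cdot \frac{1}{3632616} = \frac{313}{908154}$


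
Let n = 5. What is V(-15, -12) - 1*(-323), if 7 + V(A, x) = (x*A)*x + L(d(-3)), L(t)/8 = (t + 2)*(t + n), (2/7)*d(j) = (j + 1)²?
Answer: 588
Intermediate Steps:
d(j) = 7*(1 + j)²/2 (d(j) = 7*(j + 1)²/2 = 7*(1 + j)²/2)
L(t) = 8*(2 + t)*(5 + t) (L(t) = 8*((t + 2)*(t + 5)) = 8*((2 + t)*(5 + t)) = 8*(2 + t)*(5 + t))
V(A, x) = 2425 + A*x² (V(A, x) = -7 + ((x*A)*x + (80 + 8*(7*(1 - 3)²/2)² + 56*(7*(1 - 3)²/2))) = -7 + ((A*x)*x + (80 + 8*((7/2)*(-2)²)² + 56*((7/2)*(-2)²))) = -7 + (A*x² + (80 + 8*((7/2)*4)² + 56*((7/2)*4))) = -7 + (A*x² + (80 + 8*14² + 56*14)) = -7 + (A*x² + (80 + 8*196 + 784)) = -7 + (A*x² + (80 + 1568 + 784)) = -7 + (A*x² + 2432) = -7 + (2432 + A*x²) = 2425 + A*x²)
V(-15, -12) - 1*(-323) = (2425 - 15*(-12)²) - 1*(-323) = (2425 - 15*144) + 323 = (2425 - 2160) + 323 = 265 + 323 = 588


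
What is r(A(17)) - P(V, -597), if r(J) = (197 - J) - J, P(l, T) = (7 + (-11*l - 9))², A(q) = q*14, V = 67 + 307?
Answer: -16941735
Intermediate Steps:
V = 374
A(q) = 14*q
P(l, T) = (-2 - 11*l)² (P(l, T) = (7 + (-9 - 11*l))² = (-2 - 11*l)²)
r(J) = 197 - 2*J
r(A(17)) - P(V, -597) = (197 - 28*17) - (2 + 11*374)² = (197 - 2*238) - (2 + 4114)² = (197 - 476) - 1*4116² = -279 - 1*16941456 = -279 - 16941456 = -16941735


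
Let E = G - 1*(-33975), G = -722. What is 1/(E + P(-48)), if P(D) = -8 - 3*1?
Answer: 1/33242 ≈ 3.0082e-5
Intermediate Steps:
E = 33253 (E = -722 - 1*(-33975) = -722 + 33975 = 33253)
P(D) = -11 (P(D) = -8 - 3 = -11)
1/(E + P(-48)) = 1/(33253 - 11) = 1/33242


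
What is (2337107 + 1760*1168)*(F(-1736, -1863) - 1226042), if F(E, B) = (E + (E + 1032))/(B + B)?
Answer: -10033630792717462/1863 ≈ -5.3857e+12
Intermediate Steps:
F(E, B) = (1032 + 2*E)/(2*B) (F(E, B) = (E + (1032 + E))/((2*B)) = (1032 + 2*E)*(1/(2*B)) = (1032 + 2*E)/(2*B))
(2337107 + 1760*1168)*(F(-1736, -1863) - 1226042) = (2337107 + 1760*1168)*((516 - 1736)/(-1863) - 1226042) = (2337107 + 2055680)*(-1/1863*(-1220) - 1226042) = 4392787*(1220/1863 - 1226042) = 4392787*(-2284115026/1863) = -10033630792717462/1863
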